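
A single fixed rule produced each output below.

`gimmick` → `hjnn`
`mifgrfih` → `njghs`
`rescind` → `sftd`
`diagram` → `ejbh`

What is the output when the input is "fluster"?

gmvt

The rule is to delete the last 3 characters, then shift every letter 1 place forward in the alphabet (wrapping around).
Working it through for "fluster": intermediate "flus", final "gmvt".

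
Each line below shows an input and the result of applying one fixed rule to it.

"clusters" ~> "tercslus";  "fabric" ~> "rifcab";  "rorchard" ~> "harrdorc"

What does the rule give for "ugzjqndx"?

The rule is to swap the first and last characters, then swap the front and back halves of the string.
On "ugzjqndx": the first step gives "xgzjqndu", and the second then gives "qnduxgzj".

qnduxgzj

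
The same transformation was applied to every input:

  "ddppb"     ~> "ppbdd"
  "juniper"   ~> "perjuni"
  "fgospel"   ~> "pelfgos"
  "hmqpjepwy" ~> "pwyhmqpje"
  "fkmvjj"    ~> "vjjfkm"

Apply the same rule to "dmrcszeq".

zeqdmrcs

Each output is the input with this applied: move the last 3 characters to the front (rotate right by 3).
For "dmrcszeq" the result is "zeqdmrcs".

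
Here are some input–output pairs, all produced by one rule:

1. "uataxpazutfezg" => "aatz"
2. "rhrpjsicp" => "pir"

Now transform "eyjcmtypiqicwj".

Looking at the pairs, the operation is to move the first character to the end, then keep one character in every 3, starting at position 3 (positions 3rd, 6th, 9th, ...).
Applying that to "eyjcmtypiqicwj" gives "cyqw".
(Check on "rhrpjsicp": → "hrpjsicpr" → "pir" ✓)

cyqw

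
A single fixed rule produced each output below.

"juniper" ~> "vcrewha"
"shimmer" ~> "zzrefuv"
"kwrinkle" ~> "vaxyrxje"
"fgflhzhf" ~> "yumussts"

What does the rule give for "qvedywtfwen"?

What's happening: shift every letter 13 places forward in the alphabet (wrapping around) — i.e. ROT13, then move the first 3 characters to the end (rotate left by 3).
Doing the same to "qvedywtfwen": "qljgsjradir".
(Check on "juniper": → "whavcre" → "vcrewha" ✓)

qljgsjradir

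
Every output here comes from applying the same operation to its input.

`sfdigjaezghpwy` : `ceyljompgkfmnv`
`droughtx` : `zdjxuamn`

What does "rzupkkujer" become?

Each output is the input with this applied: move the last 2 characters to the front (rotate right by 2), then shift every letter 6 places forward in the alphabet (wrapping around).
For "rzupkkujer", step one produces "errzupkkuj"; step two turns that into "kxxfavqqap".

kxxfavqqap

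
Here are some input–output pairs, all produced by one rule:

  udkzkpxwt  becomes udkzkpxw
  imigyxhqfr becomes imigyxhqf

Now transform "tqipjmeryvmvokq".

tqipjmeryvmvok

In each case the input is transformed by: delete the last character.
Applying that to "tqipjmeryvmvokq" gives "tqipjmeryvmvok".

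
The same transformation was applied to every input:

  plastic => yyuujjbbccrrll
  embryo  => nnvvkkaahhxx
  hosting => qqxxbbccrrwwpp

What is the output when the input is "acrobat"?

jjllaaxxkkjjcc

What's happening: shift every letter 9 places forward in the alphabet (wrapping around), then double every character.
Applying both steps to "acrobat": "jlaxkjc", then "jjllaaxxkkjjcc".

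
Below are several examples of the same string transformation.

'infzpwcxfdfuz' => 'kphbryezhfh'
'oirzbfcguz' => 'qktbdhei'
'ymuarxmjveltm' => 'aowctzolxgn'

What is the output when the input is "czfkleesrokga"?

The pattern: shift every letter 2 places forward in the alphabet (wrapping around), then delete the last 2 characters.
Applying that to "czfkleesrokga" gives "ebhmnggutqm".

ebhmnggutqm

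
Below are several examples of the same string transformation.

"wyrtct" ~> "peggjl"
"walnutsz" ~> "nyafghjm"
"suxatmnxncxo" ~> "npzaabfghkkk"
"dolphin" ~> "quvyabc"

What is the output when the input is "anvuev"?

nrahii

The transformation: sort the characters into alphabetical order, then shift every letter 13 places forward in the alphabet (wrapping around) — i.e. ROT13.
So "anvuev" becomes "nrahii".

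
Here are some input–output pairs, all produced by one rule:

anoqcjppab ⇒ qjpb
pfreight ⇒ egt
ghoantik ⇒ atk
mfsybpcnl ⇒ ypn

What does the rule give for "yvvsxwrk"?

swk

Each output is the input with this applied: delete the first 3 characters, then keep every other character starting from the first (positions 1st, 3rd, 5th, ...).
"yvvsxwrk" → "sxwrk" → "swk".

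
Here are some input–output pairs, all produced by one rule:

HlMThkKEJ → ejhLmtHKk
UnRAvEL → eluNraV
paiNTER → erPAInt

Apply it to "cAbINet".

ETCaBin

The rule is to move the last 2 characters to the front (rotate right by 2), then flip the case of every letter.
On "cAbINet": the first step gives "etcAbIN", and the second then gives "ETCaBin".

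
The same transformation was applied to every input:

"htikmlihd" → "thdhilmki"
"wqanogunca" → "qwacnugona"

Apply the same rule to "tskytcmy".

Rule — move the first 2 characters to the end (rotate left by 2), then reverse the string.
Doing the same to "tskytcmy": "stymctyk".
(Check on "wqanogunca": → "anoguncawq" → "qwacnugona" ✓)

stymctyk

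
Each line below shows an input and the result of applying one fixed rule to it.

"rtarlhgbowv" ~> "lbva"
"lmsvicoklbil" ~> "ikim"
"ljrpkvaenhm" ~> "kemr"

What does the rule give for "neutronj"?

rju

The pattern: move the first 3 characters to the end (rotate left by 3), then keep one character in every 3, starting at position 2 (positions 2nd, 5th, 8th, ...).
Applying both steps to "neutronj": "tronjneu", then "rju".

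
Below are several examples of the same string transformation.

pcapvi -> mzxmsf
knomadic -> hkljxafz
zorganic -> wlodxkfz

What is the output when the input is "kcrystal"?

Looking at the pairs, the operation is to shift every letter 3 places backward in the alphabet (wrapping around).
Doing the same to "kcrystal": "hzovpqxi".

hzovpqxi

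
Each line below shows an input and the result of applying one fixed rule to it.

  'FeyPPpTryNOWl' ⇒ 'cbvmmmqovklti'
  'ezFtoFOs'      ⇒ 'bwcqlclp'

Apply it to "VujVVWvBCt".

Each output is the input with this applied: shift every letter 3 places backward in the alphabet (wrapping around), then convert every letter to lowercase.
Starting from "VujVVWvBCt": after the first operation, "SrgSSTsYZq"; after the second, "srgsstsyzq".

srgsstsyzq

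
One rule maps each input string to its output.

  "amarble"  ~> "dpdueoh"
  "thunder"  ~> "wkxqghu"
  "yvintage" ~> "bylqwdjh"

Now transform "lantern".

The pattern: shift every letter 3 places forward in the alphabet (wrapping around).
For "lantern" the result is "odqwhuq".

odqwhuq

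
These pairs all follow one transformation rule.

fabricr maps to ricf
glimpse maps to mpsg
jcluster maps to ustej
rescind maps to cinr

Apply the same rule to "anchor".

hoa

In each case the input is transformed by: swap the first and last characters, then delete the first 3 characters.
Starting from "anchor": after the first operation, "rnchoa"; after the second, "hoa".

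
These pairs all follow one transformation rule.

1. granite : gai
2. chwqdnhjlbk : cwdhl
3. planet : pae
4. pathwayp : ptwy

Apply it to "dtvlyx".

dvy

The rule is to delete the last character, then keep every other character starting from the first (positions 1st, 3rd, 5th, ...).
Applying both steps to "dtvlyx": "dtvly", then "dvy".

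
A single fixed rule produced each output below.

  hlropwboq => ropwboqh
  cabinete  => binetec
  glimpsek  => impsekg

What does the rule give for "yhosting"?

ostingy

Looking at the pairs, the operation is to move the first 2 characters to the end (rotate left by 2), then delete the last character.
Starting from "yhosting": after the first operation, "ostingyh"; after the second, "ostingy".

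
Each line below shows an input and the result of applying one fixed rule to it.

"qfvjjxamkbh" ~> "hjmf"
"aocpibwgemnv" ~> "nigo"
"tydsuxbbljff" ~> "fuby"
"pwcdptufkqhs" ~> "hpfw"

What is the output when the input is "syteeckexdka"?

Looking at the pairs, the operation is to keep one character in every 3, starting at position 2 (positions 2nd, 5th, 8th, ...), then swap the first and last characters.
"syteeckexdka" → "yeek" → "keey".

keey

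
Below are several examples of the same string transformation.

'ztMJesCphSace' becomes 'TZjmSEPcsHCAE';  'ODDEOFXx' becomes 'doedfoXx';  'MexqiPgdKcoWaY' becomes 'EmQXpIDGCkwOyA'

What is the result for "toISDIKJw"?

OTsiidjkW

The rule is to swap each adjacent pair of characters (1↔2, 3↔4, ...), then flip the case of every letter.
"toISDIKJw" → "OTsiidjkW".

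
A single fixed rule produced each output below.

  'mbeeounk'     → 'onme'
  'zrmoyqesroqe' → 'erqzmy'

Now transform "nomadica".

The transformation: keep every other character starting from the first (positions 1st, 3rd, 5th, ...), then swap the front and back halves of the string.
Applying both steps to "nomadica": "nmdc", then "dcnm".

dcnm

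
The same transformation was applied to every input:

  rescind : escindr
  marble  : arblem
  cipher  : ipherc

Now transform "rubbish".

ubbishr

The rule is to move the first character to the end.
"rubbish" → "ubbishr".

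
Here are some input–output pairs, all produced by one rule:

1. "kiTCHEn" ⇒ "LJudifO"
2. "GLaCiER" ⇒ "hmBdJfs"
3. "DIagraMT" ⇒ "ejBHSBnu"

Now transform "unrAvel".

VOSbWFM

Rule — flip the case of every letter, then shift every letter 1 place forward in the alphabet (wrapping around).
For "unrAvel", step one produces "UNRaVEL"; step two turns that into "VOSbWFM".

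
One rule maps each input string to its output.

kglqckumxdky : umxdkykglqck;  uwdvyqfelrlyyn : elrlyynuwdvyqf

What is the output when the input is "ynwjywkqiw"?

wkqiwynwjy

The pattern: swap the front and back halves of the string.
So "ynwjywkqiw" becomes "wkqiwynwjy".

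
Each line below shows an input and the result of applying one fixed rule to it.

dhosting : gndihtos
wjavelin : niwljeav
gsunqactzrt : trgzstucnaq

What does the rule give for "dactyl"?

lydtac

The pattern: move the last character to the front, then take characters alternately from the front and the back (1st, last, 2nd, 2nd-last, ...).
Starting from "dactyl": after the first operation, "ldacty"; after the second, "lydtac".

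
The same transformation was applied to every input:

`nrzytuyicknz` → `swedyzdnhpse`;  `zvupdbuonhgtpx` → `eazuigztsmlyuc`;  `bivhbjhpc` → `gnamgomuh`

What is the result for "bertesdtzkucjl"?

Looking at the pairs, the operation is to shift every letter 5 places forward in the alphabet (wrapping around).
So "bertesdtzkucjl" becomes "gjwyjxiyepzhoq".

gjwyjxiyepzhoq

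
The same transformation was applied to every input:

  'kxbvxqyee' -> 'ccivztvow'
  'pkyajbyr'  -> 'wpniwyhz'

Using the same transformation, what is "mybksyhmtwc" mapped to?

uakwziqwfkr

The transformation: shift every letter 2 places backward in the alphabet (wrapping around), then move the last 2 characters to the front (rotate right by 2).
For "mybksyhmtwc", step one produces "kwziqwfkrua"; step two turns that into "uakwziqwfkr".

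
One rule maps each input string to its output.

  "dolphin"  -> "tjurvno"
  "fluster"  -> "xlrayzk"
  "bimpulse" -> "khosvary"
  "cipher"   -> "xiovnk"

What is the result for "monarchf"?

Looking at the pairs, the operation is to shift every letter 6 places forward in the alphabet (wrapping around), then move the last character to the front.
On "monarchf" that produces "lsutgxin".

lsutgxin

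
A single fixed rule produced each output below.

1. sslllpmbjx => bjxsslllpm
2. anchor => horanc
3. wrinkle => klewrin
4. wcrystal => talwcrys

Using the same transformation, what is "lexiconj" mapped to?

onjlexic

The rule is to move the last 3 characters to the front (rotate right by 3).
On "lexiconj" that produces "onjlexic".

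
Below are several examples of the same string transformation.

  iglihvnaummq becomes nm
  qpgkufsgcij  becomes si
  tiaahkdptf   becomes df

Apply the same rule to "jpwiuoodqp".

Rule — keep one character in every 3, starting at position 1 (positions 1st, 4th, 7th, ...), then delete the first 2 characters.
"jpwiuoodqp" → "jiop" → "op".

op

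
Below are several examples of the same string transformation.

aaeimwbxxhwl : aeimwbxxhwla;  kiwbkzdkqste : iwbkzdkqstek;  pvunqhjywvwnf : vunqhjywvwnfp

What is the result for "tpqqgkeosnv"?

What's happening: move the first character to the end.
So "tpqqgkeosnv" becomes "pqqgkeosnvt".

pqqgkeosnvt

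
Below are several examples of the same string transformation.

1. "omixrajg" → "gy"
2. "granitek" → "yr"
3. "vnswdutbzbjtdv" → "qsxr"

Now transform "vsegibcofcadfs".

czdb

The rule is to shift every letter 2 places backward in the alphabet (wrapping around), then keep one character in every 3, starting at position 3 (positions 3rd, 6th, 9th, ...).
Applying both steps to "vsegibcofcadfs": "tqcegzamdaybdq", then "czdb".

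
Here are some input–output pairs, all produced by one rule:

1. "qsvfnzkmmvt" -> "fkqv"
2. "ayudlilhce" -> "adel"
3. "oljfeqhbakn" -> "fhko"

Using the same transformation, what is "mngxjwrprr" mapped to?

The pattern: keep one character in every 3, starting at position 1 (positions 1st, 4th, 7th, ...), then sort the characters into alphabetical order.
For "mngxjwrprr" the result is "mrrx".

mrrx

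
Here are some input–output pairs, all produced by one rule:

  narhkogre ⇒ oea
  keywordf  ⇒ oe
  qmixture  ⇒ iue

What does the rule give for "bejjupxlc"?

ue

Each output is the input with this applied: move the first 2 characters to the end (rotate left by 2), then keep only the vowels.
Applying both steps to "bejjupxlc": "jjupxlcbe", then "ue".
(Check on "keywordf": → "ywordfke" → "oe" ✓)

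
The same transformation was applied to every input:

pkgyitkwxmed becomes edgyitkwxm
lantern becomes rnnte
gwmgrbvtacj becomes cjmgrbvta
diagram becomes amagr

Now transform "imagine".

neagi

The pattern: delete the first 2 characters, then move the last 2 characters to the front (rotate right by 2).
On "imagine": the first step gives "agine", and the second then gives "neagi".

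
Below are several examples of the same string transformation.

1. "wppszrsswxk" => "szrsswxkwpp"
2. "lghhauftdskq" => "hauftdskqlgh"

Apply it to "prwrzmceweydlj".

rzmceweydljprw

Each output is the input with this applied: move the first 3 characters to the end (rotate left by 3).
Applying that to "prwrzmceweydlj" gives "rzmceweydljprw".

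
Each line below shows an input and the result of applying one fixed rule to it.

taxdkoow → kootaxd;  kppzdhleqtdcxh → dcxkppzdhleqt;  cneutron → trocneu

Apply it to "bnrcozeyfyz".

yfybnrcoze

The rule is to delete the last character, then move the last 3 characters to the front (rotate right by 3).
So "bnrcozeyfyz" becomes "yfybnrcoze".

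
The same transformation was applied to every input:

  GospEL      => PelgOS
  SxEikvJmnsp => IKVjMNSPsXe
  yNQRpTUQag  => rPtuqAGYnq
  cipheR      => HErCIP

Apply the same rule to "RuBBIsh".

biSHrUb

Each output is the input with this applied: flip the case of every letter, then move the first 3 characters to the end (rotate left by 3).
Starting from "RuBBIsh": after the first operation, "rUbbiSH"; after the second, "biSHrUb".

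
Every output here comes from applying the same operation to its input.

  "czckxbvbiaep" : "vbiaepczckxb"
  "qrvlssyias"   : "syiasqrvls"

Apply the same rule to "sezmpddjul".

Looking at the pairs, the operation is to swap the front and back halves of the string.
Applying that to "sezmpddjul" gives "ddjulsezmp".

ddjulsezmp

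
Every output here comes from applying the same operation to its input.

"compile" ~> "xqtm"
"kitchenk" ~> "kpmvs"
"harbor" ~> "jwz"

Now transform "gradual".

Each output is the input with this applied: delete the first 3 characters, then shift every letter 8 places forward in the alphabet (wrapping around).
Applying both steps to "gradual": "dual", then "lcit".

lcit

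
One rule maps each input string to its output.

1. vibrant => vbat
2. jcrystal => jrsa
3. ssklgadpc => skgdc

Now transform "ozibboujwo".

oibuw

Looking at the pairs, the operation is to keep every other character starting from the first (positions 1st, 3rd, 5th, ...).
On "ozibboujwo" that produces "oibuw".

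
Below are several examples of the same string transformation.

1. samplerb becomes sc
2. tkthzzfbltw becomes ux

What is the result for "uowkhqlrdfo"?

gp

What's happening: shift every letter 1 place forward in the alphabet (wrapping around), then keep only the last 2 characters.
Starting from "uowkhqlrdfo": after the first operation, "vpxlirmsegp"; after the second, "gp".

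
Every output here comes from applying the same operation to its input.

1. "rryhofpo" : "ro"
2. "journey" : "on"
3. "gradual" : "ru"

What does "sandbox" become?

ab

What's happening: move the last character to the front, then keep one character in every 3, starting at position 3 (positions 3rd, 6th, 9th, ...).
Doing the same to "sandbox": "ab".
(Check on "rryhofpo": → "orryhofp" → "ro" ✓)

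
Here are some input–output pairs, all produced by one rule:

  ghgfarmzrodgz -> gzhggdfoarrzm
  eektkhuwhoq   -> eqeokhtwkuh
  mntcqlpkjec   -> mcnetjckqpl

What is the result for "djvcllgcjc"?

Looking at the pairs, the operation is to take characters alternately from the front and the back (1st, last, 2nd, 2nd-last, ...).
So "djvcllgcjc" becomes "dcjjvccgll".

dcjjvccgll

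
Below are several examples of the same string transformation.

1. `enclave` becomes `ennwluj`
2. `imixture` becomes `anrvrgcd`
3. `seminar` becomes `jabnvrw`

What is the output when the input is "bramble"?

unkajvk

What's happening: shift every letter 9 places forward in the alphabet (wrapping around), then move the last 2 characters to the front (rotate right by 2).
"bramble" → "unkajvk".
(Check on "seminar": → "bnvrwja" → "jabnvrw" ✓)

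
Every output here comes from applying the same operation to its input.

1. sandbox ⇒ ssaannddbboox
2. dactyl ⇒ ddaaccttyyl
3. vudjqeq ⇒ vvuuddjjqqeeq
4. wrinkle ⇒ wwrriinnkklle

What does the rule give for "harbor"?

hhaarrbboor

Rule — double every character, then delete the last character.
"harbor" → "hhaarrbboorr" → "hhaarrbboor".
(Check on "wrinkle": → "wwrriinnkkllee" → "wwrriinnkklle" ✓)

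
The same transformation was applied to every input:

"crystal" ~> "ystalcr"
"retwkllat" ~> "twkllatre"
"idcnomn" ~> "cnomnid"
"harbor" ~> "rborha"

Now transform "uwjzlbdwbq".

The pattern: move the first 2 characters to the end (rotate left by 2).
Applying that to "uwjzlbdwbq" gives "jzlbdwbquw".

jzlbdwbquw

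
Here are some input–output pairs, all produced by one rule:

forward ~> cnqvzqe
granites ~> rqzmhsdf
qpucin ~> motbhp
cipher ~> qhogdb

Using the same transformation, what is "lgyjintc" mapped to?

bfxihmsk

The pattern: swap the first and last characters, then shift every letter 1 place backward in the alphabet (wrapping around).
On "lgyjintc" that produces "bfxihmsk".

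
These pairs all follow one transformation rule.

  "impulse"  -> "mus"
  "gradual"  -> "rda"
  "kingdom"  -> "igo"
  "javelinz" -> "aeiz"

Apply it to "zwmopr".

wor

What's happening: keep every other character starting from the second (positions 2nd, 4th, 6th, ...).
Applying that to "zwmopr" gives "wor".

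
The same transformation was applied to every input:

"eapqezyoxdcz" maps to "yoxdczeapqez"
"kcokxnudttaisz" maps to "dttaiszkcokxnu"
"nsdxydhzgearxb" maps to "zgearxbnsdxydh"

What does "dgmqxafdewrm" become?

fdewrmdgmqxa

Looking at the pairs, the operation is to swap the front and back halves of the string.
Doing the same to "dgmqxafdewrm": "fdewrmdgmqxa".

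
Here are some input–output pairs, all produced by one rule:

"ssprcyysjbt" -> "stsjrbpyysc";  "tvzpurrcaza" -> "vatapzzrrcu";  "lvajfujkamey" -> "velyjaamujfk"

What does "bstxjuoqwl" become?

What's happening: swap each adjacent pair of characters (1↔2, 3↔4, ...), then take characters alternately from the front and the back (1st, last, 2nd, 2nd-last, ...).
For "bstxjuoqwl", step one produces "sbxtujqolw"; step two turns that into "swblxotquj".
(Check on "lvajfujkamey": → "vljaufkjmaye" → "velyjaamujfk" ✓)

swblxotquj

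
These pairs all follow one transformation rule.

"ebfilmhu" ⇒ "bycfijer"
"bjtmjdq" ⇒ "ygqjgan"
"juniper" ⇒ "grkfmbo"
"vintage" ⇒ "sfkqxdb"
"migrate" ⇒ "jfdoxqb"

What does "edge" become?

badb

Rule — shift every letter 3 places backward in the alphabet (wrapping around).
For "edge" the result is "badb".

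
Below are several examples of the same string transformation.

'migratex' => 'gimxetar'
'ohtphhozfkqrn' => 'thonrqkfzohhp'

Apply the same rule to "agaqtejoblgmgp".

What's happening: move the first 3 characters to the end (rotate left by 3), then reverse the string.
For "agaqtejoblgmgp", step one produces "qtejoblgmgpaga"; step two turns that into "agapgmglbojetq".

agapgmglbojetq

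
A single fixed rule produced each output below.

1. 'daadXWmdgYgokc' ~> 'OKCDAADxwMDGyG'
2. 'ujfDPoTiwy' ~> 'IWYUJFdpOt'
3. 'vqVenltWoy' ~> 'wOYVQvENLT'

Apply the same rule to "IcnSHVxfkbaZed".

Rule — flip the case of every letter, then move the last 3 characters to the front (rotate right by 3).
Working it through for "IcnSHVxfkbaZed": intermediate "iCNshvXFKBAzED", final "zEDiCNshvXFKBA".

zEDiCNshvXFKBA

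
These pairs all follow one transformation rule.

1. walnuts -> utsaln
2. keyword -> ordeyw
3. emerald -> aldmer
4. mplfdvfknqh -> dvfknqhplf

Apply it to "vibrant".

In each case the input is transformed by: delete the first character, then move the first 3 characters to the end (rotate left by 3).
On "vibrant" that produces "antibr".

antibr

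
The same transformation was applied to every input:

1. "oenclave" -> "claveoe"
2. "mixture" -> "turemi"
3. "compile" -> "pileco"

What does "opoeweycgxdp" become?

Rule — move the first 3 characters to the end (rotate left by 3), then delete the last character.
Applying both steps to "opoeweycgxdp": "eweycgxdpopo", then "eweycgxdpop".
(Check on "mixture": → "turemix" → "turemi" ✓)

eweycgxdpop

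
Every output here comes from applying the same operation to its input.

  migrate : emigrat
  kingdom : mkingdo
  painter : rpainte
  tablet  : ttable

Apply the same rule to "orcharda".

The rule is to move the last character to the front.
On "orcharda" that produces "aorchard".

aorchard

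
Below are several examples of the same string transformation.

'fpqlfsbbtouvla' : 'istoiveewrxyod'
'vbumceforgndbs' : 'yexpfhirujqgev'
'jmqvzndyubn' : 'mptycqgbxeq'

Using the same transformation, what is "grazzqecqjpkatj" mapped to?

judccthftmsndwm

What's happening: shift every letter 3 places forward in the alphabet (wrapping around).
"grazzqecqjpkatj" → "judccthftmsndwm".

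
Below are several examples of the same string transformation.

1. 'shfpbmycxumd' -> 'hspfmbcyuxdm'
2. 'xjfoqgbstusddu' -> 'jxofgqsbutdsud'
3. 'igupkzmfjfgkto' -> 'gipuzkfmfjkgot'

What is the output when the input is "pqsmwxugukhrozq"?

qpmsxwgukurhzoq

The transformation: swap each adjacent pair of characters (1↔2, 3↔4, ...).
For "pqsmwxugukhrozq" the result is "qpmsxwgukurhzoq".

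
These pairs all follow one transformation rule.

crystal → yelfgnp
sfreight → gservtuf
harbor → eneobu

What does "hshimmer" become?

The pattern: swap the first and last characters, then shift every letter 13 places forward in the alphabet (wrapping around) — i.e. ROT13.
Applying both steps to "hshimmer": "rshimmeh", then "efuvzzru".

efuvzzru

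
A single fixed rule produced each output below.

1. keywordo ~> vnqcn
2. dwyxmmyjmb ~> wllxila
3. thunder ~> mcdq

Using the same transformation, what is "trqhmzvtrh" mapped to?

glyusqg

What's happening: delete the first 3 characters, then shift every letter 1 place backward in the alphabet (wrapping around).
"trqhmzvtrh" → "glyusqg".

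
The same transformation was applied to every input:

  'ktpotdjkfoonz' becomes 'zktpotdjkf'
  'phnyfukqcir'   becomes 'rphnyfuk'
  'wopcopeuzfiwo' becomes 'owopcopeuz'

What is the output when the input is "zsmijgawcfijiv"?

Looking at the pairs, the operation is to move the last character to the front, then delete the last 3 characters.
"zsmijgawcfijiv" → "vzsmijgawcfiji" → "vzsmijgawcf".

vzsmijgawcf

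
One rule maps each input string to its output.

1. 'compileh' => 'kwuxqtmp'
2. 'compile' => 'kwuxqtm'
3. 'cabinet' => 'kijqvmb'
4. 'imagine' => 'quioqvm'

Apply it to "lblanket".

The pattern: shift every letter 8 places forward in the alphabet (wrapping around).
"lblanket" → "tjtivsmb".

tjtivsmb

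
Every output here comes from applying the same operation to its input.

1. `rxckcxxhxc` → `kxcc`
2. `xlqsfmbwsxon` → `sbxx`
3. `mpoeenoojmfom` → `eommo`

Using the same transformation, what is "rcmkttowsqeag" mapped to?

In each case the input is transformed by: move the first 3 characters to the end (rotate left by 3), then keep one character in every 3, starting at position 1 (positions 1st, 4th, 7th, ...).
"rcmkttowsqeag" → "kttowsqeagrcm" → "koqgm".
(Check on "rxckcxxhxc": → "kcxxhxcrxc" → "kxcc" ✓)

koqgm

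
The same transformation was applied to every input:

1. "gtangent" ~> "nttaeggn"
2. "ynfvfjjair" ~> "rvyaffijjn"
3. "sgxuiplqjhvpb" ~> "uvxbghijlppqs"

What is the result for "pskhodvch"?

psvcdhhko

Each output is the input with this applied: sort the characters into alphabetical order, then move the last 3 characters to the front (rotate right by 3).
Working it through for "pskhodvch": intermediate "cdhhkopsv", final "psvcdhhko".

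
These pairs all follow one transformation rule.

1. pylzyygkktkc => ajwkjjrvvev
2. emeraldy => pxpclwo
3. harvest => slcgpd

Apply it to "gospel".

rzdap

Rule — shift every letter 11 places forward in the alphabet (wrapping around), then delete the last character.
Applying both steps to "gospel": "rzdapw", then "rzdap".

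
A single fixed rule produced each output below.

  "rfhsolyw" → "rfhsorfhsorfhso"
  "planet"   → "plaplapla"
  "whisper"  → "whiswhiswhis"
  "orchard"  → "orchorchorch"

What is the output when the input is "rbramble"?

rbramrbramrbram

The rule is to delete the last 3 characters, then write the whole string 3 times in a row.
Starting from "rbramble": after the first operation, "rbram"; after the second, "rbramrbramrbram".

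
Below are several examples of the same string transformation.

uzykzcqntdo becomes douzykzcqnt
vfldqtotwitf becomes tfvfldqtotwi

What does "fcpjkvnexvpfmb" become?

Each output is the input with this applied: move the last 2 characters to the front (rotate right by 2).
Applying that to "fcpjkvnexvpfmb" gives "mbfcpjkvnexvpf".

mbfcpjkvnexvpf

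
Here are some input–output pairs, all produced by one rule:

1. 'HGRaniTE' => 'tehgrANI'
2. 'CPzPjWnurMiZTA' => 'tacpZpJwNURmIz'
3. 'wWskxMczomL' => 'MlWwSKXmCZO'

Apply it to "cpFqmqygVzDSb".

sBCPfQMQYGvZd

The rule is to move the last 2 characters to the front (rotate right by 2), then flip the case of every letter.
Starting from "cpFqmqygVzDSb": after the first operation, "SbcpFqmqygVzD"; after the second, "sBCPfQMQYGvZd".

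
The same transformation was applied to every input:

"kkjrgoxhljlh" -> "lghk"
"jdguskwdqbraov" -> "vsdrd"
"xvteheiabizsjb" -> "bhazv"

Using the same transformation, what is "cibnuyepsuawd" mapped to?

In each case the input is transformed by: keep one character in every 3, starting at position 2 (positions 2nd, 5th, 8th, ...), then swap the first and last characters.
Applying both steps to "cibnuyepsuawd": "iupa", then "aupi".

aupi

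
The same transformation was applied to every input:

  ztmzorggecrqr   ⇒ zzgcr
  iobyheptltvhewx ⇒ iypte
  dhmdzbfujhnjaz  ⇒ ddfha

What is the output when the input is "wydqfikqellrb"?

wqklb

The transformation: keep one character in every 3, starting at position 1 (positions 1st, 4th, 7th, ...).
Doing the same to "wydqfikqellrb": "wqklb".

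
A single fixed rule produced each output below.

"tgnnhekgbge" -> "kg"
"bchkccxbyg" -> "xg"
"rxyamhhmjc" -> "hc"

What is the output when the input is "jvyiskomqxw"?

ox

Rule — keep one character in every 3, starting at position 1 (positions 1st, 4th, 7th, ...), then delete the first 2 characters.
For "jvyiskomqxw", step one produces "jiox"; step two turns that into "ox".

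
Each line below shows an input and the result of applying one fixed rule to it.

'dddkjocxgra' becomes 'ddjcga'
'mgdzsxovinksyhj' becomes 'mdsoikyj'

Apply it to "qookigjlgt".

qoijg

Looking at the pairs, the operation is to keep every other character starting from the first (positions 1st, 3rd, 5th, ...).
Doing the same to "qookigjlgt": "qoijg".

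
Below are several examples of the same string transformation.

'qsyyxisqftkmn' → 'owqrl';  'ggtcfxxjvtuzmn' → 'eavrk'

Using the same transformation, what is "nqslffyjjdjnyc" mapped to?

ljwbw

What's happening: shift every letter 2 places backward in the alphabet (wrapping around), then keep one character in every 3, starting at position 1 (positions 1st, 4th, 7th, ...).
Working it through for "nqslffyjjdjnyc": intermediate "loqjddwhhbhlwa", final "ljwbw".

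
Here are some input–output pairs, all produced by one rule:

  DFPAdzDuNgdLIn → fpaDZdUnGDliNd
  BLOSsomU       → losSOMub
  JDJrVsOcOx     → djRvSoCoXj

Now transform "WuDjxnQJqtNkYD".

Looking at the pairs, the operation is to flip the case of every letter, then move the first character to the end.
"WuDjxnQJqtNkYD" → "wUdJXNqjQTnKyd" → "UdJXNqjQTnKydw".

UdJXNqjQTnKydw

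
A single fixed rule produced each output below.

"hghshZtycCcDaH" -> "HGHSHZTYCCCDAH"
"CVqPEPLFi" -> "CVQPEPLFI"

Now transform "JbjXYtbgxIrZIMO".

JBJXYTBGXIRZIMO

Each output is the input with this applied: convert every letter to uppercase.
On "JbjXYtbgxIrZIMO" that produces "JBJXYTBGXIRZIMO".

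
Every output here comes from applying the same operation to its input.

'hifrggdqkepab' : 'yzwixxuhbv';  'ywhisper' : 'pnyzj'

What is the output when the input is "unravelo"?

The pattern: shift every letter 9 places backward in the alphabet (wrapping around), then delete the last 3 characters.
For "unravelo", step one produces "leirmvcf"; step two turns that into "leirm".

leirm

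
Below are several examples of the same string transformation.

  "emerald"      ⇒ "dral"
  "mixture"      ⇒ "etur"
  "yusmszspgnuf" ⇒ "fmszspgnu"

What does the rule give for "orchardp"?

Looking at the pairs, the operation is to delete the first 3 characters, then move the last character to the front.
On "orchardp": the first step gives "hardp", and the second then gives "phard".

phard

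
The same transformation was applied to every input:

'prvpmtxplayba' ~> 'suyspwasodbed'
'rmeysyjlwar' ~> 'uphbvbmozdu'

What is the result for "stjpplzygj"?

The rule is to shift every letter 3 places forward in the alphabet (wrapping around).
Doing the same to "stjpplzygj": "vwmssocbjm".

vwmssocbjm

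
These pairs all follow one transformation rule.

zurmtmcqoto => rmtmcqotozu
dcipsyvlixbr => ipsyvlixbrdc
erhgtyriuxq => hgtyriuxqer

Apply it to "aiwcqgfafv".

The rule is to move the first 2 characters to the end (rotate left by 2).
So "aiwcqgfafv" becomes "wcqgfafvai".

wcqgfafvai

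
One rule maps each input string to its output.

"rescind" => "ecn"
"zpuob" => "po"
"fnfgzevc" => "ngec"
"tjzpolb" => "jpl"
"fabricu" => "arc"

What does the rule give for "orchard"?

rhr

The pattern: keep every other character starting from the second (positions 2nd, 4th, 6th, ...).
"orchard" → "rhr".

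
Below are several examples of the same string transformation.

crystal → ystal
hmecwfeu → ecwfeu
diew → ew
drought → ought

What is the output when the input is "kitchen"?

tchen

Rule — delete the first 2 characters.
So "kitchen" becomes "tchen".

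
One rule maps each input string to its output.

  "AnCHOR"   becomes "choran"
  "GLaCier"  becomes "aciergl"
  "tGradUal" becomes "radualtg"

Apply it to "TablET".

Looking at the pairs, the operation is to move the first 2 characters to the end (rotate left by 2), then convert every letter to lowercase.
On "TablET" that produces "bletta".

bletta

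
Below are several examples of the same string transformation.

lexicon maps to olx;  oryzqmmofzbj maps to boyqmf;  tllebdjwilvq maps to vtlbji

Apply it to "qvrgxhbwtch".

cqrxb

The pattern: move the last 3 characters to the front (rotate right by 3), then keep every other character starting from the second (positions 2nd, 4th, 6th, ...).
Applying both steps to "qvrgxhbwtch": "tchqvrgxhbw", then "cqrxb".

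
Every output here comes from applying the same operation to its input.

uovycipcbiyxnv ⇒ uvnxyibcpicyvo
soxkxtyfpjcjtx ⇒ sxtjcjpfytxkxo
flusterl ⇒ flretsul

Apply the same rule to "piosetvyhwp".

ppwhyvtesoi

Looking at the pairs, the operation is to reverse the string, then move the last character to the front.
Starting from "piosetvyhwp": after the first operation, "pwhyvtesoip"; after the second, "ppwhyvtesoi".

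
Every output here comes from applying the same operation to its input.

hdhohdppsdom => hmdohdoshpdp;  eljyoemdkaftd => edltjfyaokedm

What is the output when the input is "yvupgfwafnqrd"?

Each output is the input with this applied: take characters alternately from the front and the back (1st, last, 2nd, 2nd-last, ...).
For "yvupgfwafnqrd" the result is "ydvruqpngffaw".

ydvruqpngffaw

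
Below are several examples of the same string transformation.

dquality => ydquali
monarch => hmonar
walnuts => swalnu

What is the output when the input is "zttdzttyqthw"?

The transformation: move the last character to the front, then delete the last character.
"zttdzttyqthw" → "wzttdzttyqth" → "wzttdzttyqt".

wzttdzttyqt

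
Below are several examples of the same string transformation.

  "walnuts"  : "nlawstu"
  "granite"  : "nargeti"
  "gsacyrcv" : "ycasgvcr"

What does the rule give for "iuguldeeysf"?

eedluguifsy

The rule is to reverse the string, then move the first 3 characters to the end (rotate left by 3).
"iuguldeeysf" → "fsyeedlugui" → "eedluguifsy".
(Check on "walnuts": → "stunlaw" → "nlawstu" ✓)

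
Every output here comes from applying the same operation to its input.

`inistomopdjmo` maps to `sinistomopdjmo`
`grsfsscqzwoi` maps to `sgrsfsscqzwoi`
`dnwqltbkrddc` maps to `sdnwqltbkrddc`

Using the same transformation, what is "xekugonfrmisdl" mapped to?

sxekugonfrmisdl

The transformation: prepend "s".
"xekugonfrmisdl" → "sxekugonfrmisdl".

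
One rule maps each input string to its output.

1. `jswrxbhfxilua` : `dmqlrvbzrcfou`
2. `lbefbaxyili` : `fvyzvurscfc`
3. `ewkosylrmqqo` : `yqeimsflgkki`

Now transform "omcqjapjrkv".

The rule is to shift every letter 6 places backward in the alphabet (wrapping around).
Applying that to "omcqjapjrkv" gives "igwkdujdlep".

igwkdujdlep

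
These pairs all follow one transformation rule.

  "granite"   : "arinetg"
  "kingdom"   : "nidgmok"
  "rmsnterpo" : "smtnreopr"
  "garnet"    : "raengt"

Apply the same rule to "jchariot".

hcraoijt

In each case the input is transformed by: move the first character to the end, then swap each adjacent pair of characters (1↔2, 3↔4, ...).
Working it through for "jchariot": intermediate "chariotj", final "hcraoijt".
(Check on "rmsnterpo": → "msnterpor" → "smtnreopr" ✓)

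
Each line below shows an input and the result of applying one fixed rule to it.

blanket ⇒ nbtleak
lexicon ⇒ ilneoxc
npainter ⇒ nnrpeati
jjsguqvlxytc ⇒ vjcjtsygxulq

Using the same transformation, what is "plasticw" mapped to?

What's happening: take characters alternately from the front and the back (1st, last, 2nd, 2nd-last, ...), then move the last character to the front.
"plasticw" → "pwlcaist" → "tpwlcais".

tpwlcais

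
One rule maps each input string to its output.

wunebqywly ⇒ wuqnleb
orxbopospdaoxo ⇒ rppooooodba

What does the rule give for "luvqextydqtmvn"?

What's happening: sort the characters into reverse alphabetical order, then delete the first 3 characters.
Applying that to "luvqextydqtmvn" gives "vuttqqnmled".
(Check on "wunebqywly": → "yywwuqnleb" → "wuqnleb" ✓)

vuttqqnmled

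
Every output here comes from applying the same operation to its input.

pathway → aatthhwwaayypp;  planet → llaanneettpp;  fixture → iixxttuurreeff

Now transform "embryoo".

In each case the input is transformed by: move the first character to the end, then double every character.
Doing the same to "embryoo": "mmbbrryyooooee".

mmbbrryyooooee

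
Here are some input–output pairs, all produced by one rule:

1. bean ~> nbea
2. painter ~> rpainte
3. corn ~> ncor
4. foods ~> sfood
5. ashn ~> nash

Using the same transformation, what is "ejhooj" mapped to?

jejhoo

What's happening: move the last character to the front.
For "ejhooj" the result is "jejhoo".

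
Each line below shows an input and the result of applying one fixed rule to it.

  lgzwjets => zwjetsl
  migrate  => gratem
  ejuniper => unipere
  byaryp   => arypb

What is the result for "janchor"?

nchorj

The rule is to move the first character to the end, then delete the first character.
For "janchor", step one produces "anchorj"; step two turns that into "nchorj".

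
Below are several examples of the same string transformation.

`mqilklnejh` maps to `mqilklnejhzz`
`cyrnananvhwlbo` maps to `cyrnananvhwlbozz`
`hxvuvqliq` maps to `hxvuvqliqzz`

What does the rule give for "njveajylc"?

njveajylczz

In each case the input is transformed by: append "zz".
Applying that to "njveajylc" gives "njveajylczz".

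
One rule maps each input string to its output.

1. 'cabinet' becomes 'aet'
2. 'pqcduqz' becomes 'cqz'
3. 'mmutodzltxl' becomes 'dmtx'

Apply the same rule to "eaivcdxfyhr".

aeix

The transformation: sort the characters into alphabetical order, then keep one character in every 3, starting at position 1 (positions 1st, 4th, 7th, ...).
Starting from "eaivcdxfyhr": after the first operation, "acdefhirvxy"; after the second, "aeix".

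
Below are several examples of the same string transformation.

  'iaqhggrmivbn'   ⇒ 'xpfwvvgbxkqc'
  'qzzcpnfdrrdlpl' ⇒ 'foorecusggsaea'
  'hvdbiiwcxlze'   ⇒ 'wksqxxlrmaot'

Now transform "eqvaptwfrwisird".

tfkpeiluglxhxgs

The rule is to shift every letter 11 places backward in the alphabet (wrapping around).
For "eqvaptwfrwisird" the result is "tfkpeiluglxhxgs".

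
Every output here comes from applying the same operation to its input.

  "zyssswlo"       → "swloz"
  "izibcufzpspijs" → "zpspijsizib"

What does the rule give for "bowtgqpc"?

gqpcb

What's happening: swap the front and back halves of the string, then delete the last 3 characters.
Applying that to "bowtgqpc" gives "gqpcb".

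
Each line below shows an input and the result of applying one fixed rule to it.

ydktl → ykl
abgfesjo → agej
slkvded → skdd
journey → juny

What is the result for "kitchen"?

kthn

The transformation: keep every other character starting from the first (positions 1st, 3rd, 5th, ...).
"kitchen" → "kthn".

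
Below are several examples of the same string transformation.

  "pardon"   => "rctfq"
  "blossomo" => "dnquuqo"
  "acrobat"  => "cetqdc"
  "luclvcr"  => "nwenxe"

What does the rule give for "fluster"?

What's happening: delete the last character, then shift every letter 2 places forward in the alphabet (wrapping around).
On "fluster": the first step gives "fluste", and the second then gives "hnwuvg".
(Check on "pardon": → "pardo" → "rctfq" ✓)

hnwuvg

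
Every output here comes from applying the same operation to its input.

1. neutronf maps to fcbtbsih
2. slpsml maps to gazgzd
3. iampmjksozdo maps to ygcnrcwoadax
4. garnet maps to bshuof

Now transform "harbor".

pcfvof

Each output is the input with this applied: shift every letter 12 places backward in the alphabet (wrapping around), then swap the front and back halves of the string.
Applying both steps to "harbor": "vofpcf", then "pcfvof".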